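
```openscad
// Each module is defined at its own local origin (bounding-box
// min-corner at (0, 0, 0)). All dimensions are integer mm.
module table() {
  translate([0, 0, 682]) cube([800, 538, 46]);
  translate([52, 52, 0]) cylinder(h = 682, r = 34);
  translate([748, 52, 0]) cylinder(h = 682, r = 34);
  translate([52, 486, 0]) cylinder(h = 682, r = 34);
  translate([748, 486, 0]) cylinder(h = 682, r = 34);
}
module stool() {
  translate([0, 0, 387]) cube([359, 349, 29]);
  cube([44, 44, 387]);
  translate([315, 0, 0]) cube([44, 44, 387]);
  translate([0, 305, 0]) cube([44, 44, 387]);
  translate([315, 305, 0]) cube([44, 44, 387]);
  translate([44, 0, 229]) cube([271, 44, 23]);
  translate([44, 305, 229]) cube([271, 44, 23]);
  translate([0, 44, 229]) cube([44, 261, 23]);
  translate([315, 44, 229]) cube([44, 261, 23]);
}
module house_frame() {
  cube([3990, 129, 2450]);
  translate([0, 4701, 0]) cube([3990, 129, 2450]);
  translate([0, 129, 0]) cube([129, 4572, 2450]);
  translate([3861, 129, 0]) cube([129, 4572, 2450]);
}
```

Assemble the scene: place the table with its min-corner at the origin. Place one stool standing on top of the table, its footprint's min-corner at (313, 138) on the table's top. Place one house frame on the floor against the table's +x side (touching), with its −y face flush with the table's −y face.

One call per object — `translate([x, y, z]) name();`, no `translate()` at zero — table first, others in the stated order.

table();
translate([313, 138, 728]) stool();
translate([800, 0, 0]) house_frame();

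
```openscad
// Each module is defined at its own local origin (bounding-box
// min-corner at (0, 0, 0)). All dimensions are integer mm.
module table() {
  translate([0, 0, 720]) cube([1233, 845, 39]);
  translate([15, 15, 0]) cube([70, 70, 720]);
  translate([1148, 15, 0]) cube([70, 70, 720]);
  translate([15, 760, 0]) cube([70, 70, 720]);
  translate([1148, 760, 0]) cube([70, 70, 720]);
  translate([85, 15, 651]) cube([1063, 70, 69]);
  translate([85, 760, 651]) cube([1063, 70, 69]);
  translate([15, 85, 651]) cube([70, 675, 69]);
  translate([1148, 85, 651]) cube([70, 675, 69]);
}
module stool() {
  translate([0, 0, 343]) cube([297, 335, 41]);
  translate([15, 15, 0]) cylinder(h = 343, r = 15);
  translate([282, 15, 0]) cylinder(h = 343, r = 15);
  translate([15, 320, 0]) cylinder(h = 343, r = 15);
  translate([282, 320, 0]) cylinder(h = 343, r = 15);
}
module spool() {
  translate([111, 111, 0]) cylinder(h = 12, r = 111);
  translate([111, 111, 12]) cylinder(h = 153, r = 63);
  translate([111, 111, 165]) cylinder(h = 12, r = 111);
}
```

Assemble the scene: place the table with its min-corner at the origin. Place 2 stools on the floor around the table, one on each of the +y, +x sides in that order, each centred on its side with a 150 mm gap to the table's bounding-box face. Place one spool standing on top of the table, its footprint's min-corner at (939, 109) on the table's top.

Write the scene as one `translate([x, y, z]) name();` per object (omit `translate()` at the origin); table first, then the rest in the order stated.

table();
translate([468, 995, 0]) stool();
translate([1383, 255, 0]) stool();
translate([939, 109, 759]) spool();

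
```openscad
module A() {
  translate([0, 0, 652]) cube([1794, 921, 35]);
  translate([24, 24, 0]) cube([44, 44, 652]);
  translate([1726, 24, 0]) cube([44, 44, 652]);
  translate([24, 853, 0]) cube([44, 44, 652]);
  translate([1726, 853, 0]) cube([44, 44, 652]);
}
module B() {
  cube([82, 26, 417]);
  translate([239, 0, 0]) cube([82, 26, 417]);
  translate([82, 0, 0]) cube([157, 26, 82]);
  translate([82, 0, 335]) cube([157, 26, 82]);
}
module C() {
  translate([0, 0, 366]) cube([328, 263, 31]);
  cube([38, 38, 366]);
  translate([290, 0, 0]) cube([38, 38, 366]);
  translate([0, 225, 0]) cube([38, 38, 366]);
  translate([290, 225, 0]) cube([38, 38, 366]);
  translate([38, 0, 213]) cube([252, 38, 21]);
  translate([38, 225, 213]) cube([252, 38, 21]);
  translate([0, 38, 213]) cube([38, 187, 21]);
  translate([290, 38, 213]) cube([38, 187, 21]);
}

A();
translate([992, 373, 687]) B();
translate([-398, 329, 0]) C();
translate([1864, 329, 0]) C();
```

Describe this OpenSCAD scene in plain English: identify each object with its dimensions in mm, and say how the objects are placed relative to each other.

A is a rectangular dining table. The top is 1794×921×35 mm with its upper surface at z = 687 mm. It stands on four 44×44 mm square legs, each inset 24 mm from the nearest pair of top edges, running from the floor to the underside of the top.

B is a rectangular picture frame lying in the x–z plane (depth along y). The opening is 157 mm wide (x) by 253 mm tall (z), surrounded by a border 82 mm wide on all four sides. The frame is 26 mm deep and is made of two full-height vertical stiles with two horizontal rails fitted between them.

C is a simple wooden stool: a rectangular seat 328 mm (x) by 263 mm (y), 31 mm thick, top face at z = 397 mm, on four square legs, each 38×38 mm in cross-section. The legs rest on z = 0, each flush with a corner of the seat. Four stretchers, 38 mm wide and 21 mm tall, connect adjacent legs with their undersides at z = 213 mm, each running between the inner faces of the legs it joins and aligned with the legs' outer faces on the other axis.

The picture frame is on top of the table. Two stools sit around the table at the −x, +x sides.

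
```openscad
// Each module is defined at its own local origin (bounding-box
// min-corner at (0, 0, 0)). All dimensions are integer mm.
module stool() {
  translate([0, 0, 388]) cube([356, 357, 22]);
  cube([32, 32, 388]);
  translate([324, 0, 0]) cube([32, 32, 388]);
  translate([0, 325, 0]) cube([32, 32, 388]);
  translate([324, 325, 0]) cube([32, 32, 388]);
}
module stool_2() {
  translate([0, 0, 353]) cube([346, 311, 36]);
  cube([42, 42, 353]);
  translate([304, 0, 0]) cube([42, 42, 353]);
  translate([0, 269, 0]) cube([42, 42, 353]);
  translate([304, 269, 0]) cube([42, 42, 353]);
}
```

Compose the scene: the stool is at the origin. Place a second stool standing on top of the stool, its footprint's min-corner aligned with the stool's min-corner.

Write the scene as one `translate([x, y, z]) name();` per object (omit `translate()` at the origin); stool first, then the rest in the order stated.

stool();
translate([0, 0, 410]) stool_2();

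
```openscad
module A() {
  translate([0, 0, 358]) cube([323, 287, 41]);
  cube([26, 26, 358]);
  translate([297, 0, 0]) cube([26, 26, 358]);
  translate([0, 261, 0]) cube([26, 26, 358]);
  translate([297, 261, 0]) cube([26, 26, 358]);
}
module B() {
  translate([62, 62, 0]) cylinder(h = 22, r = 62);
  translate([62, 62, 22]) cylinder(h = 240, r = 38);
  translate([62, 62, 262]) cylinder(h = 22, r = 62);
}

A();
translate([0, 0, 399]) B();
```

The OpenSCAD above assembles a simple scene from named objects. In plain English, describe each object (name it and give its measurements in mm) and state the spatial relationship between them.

A is a simple wooden stool: a rectangular seat 323 mm (x) by 287 mm (y), 41 mm thick, top face at z = 399 mm, on four square legs, each 26×26 mm in cross-section. The legs rest on z = 0, each flush with a corner of the seat.

B is a spool: two coaxial disc flanges of radius 62 mm and thickness 22 mm, joined by a core cylinder of radius 38 mm and height 240 mm. The lower flange rests on z = 0 and the three cylinders share a vertical axis.

The spool is on top of the stool.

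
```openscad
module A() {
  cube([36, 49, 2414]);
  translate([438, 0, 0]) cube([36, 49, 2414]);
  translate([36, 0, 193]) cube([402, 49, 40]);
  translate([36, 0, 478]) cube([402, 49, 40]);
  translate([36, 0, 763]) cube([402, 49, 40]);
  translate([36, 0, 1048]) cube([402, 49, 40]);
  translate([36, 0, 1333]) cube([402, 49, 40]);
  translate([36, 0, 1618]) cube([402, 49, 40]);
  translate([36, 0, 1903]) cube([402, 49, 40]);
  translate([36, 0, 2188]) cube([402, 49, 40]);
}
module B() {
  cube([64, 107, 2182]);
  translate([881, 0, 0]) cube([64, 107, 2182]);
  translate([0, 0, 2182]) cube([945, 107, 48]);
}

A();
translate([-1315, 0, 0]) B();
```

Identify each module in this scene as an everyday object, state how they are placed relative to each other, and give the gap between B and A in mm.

The door frame's nearest face is 370 mm from the ladder's −x face.

A is a ladder. B is a door frame. The door frame is on the floor beside the ladder on its −x side. The gap between the door frame and the ladder is 370 mm.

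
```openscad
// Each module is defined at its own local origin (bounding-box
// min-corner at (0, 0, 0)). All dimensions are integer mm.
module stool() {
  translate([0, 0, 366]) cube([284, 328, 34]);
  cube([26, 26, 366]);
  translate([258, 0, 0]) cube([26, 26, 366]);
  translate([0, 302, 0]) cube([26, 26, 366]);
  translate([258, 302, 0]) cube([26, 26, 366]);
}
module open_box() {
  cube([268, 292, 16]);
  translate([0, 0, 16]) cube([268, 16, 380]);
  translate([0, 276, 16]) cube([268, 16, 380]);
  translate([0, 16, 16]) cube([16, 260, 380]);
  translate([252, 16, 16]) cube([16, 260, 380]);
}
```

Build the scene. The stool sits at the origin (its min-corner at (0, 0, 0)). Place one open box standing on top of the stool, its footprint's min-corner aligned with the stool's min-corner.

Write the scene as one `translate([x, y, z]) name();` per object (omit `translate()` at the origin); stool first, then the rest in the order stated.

stool();
translate([0, 0, 400]) open_box();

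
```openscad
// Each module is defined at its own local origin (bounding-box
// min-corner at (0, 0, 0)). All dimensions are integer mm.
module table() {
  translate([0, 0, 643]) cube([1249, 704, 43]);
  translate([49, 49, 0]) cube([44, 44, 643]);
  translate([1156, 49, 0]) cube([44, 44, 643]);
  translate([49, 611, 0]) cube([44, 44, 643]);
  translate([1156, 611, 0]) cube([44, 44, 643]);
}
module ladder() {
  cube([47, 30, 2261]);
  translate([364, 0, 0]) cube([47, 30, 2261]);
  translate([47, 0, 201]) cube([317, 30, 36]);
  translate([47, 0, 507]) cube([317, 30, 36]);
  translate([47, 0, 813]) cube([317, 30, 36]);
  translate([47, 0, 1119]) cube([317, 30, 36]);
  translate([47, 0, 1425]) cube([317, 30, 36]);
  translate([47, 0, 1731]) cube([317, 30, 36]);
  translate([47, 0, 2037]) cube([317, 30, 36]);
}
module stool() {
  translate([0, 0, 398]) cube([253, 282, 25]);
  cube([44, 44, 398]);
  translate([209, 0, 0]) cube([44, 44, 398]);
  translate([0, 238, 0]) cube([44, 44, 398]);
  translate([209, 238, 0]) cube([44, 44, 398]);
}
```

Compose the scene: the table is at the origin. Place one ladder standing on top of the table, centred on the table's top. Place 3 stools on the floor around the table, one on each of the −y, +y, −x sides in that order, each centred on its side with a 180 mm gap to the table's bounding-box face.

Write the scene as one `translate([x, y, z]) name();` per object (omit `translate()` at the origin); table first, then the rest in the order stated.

table();
translate([419, 337, 686]) ladder();
translate([498, -462, 0]) stool();
translate([498, 884, 0]) stool();
translate([-433, 211, 0]) stool();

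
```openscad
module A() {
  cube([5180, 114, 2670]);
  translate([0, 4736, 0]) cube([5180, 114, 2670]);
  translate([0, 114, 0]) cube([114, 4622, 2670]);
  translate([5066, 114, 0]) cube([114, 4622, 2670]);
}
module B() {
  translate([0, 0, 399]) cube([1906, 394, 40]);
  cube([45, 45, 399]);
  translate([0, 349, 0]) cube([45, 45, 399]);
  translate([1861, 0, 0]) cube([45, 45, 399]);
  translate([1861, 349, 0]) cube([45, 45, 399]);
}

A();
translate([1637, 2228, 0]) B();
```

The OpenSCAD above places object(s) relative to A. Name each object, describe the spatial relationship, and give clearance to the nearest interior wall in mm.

A is a house frame. B is a bench. The bench sits inside the house frame, centred. The clearance to the nearest interior wall is 1523 mm.

Clearances: x = 1523, y = 2114; minimum 1523 mm.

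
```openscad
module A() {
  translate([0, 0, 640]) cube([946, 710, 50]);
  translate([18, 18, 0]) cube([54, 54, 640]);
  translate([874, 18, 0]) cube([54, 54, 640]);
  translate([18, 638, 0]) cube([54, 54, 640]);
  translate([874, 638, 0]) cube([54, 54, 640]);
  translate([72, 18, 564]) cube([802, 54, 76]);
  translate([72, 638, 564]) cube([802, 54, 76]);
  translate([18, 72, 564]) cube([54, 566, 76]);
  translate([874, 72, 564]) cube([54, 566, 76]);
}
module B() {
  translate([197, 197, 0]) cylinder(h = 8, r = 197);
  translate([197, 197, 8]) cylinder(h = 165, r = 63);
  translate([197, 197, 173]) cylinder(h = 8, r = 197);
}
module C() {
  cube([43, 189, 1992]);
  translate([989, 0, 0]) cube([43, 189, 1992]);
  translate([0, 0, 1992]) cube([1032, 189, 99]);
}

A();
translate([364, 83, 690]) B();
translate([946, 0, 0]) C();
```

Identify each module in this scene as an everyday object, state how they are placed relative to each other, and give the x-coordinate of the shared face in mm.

A is a table. B is a spool. C is a door frame. The spool is on top of the table. The door frame is against the table's +x side, with their −y faces flush. The x-coordinate of the shared face is 946 mm.

The table's +x face and the door frame's −x face are both at x = 946 mm.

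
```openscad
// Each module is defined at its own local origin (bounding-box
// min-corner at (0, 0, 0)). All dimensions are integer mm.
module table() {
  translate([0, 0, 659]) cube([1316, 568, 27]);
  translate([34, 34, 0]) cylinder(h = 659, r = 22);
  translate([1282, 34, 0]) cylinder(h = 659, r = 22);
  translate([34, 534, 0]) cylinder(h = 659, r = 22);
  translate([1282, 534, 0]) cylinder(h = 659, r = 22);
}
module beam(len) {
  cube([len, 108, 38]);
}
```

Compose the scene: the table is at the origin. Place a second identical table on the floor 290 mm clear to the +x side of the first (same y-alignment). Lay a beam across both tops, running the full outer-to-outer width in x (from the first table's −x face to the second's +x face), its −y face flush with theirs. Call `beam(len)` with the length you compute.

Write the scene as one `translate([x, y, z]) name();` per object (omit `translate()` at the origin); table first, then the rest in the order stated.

table();
translate([1606, 0, 0]) table();
translate([0, 0, 686]) beam(2922);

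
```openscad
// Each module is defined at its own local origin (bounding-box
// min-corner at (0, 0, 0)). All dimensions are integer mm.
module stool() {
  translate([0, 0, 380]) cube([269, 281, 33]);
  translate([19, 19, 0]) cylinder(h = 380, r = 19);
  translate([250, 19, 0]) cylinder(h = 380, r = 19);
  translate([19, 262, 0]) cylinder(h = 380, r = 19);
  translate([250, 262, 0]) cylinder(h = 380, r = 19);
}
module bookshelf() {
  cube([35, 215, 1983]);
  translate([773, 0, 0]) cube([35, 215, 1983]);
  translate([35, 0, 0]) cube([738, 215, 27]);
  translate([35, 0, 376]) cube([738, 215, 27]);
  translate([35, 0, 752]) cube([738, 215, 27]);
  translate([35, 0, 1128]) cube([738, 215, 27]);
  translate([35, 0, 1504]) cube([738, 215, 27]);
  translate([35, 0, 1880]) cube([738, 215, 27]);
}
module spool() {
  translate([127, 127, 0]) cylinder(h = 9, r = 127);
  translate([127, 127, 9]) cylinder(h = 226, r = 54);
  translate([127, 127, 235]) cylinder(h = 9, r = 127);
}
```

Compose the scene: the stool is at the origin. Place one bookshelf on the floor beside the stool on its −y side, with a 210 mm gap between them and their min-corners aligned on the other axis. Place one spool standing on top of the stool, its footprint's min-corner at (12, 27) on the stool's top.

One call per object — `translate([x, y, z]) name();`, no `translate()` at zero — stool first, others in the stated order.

stool();
translate([0, -425, 0]) bookshelf();
translate([12, 27, 413]) spool();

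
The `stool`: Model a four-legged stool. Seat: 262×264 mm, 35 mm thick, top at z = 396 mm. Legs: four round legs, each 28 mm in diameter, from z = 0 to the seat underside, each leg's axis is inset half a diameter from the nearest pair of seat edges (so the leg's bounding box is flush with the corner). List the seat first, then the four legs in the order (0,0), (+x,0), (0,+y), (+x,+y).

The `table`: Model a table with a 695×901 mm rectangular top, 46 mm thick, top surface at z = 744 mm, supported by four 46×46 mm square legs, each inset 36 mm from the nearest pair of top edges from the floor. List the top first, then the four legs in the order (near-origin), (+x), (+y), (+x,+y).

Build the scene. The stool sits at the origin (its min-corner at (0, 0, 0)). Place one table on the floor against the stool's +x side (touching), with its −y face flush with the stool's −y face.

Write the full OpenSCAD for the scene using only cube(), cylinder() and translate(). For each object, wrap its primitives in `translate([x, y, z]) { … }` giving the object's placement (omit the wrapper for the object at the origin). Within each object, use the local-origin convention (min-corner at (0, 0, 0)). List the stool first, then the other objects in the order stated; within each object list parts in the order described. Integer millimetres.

translate([0, 0, 361]) cube([262, 264, 35]);
translate([14, 14, 0]) cylinder(h = 361, r = 14);
translate([248, 14, 0]) cylinder(h = 361, r = 14);
translate([14, 250, 0]) cylinder(h = 361, r = 14);
translate([248, 250, 0]) cylinder(h = 361, r = 14);
translate([262, 0, 0]) {
  translate([0, 0, 698]) cube([695, 901, 46]);
  translate([36, 36, 0]) cube([46, 46, 698]);
  translate([613, 36, 0]) cube([46, 46, 698]);
  translate([36, 819, 0]) cube([46, 46, 698]);
  translate([613, 819, 0]) cube([46, 46, 698]);
}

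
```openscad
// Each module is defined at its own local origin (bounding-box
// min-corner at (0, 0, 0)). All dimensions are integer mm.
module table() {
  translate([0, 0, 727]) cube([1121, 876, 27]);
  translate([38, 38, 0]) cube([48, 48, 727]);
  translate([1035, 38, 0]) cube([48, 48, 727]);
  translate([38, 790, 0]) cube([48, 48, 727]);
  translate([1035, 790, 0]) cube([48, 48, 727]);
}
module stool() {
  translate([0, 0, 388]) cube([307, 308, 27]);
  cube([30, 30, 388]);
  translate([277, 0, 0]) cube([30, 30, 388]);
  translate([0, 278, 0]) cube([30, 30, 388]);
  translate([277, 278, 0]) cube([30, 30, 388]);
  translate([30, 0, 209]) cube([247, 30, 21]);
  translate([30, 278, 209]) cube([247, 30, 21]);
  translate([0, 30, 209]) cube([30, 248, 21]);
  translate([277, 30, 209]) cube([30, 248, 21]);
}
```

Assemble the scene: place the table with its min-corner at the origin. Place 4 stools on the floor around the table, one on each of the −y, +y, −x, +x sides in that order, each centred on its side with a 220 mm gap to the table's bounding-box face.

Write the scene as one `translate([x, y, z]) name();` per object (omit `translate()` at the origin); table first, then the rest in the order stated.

table();
translate([407, -528, 0]) stool();
translate([407, 1096, 0]) stool();
translate([-527, 284, 0]) stool();
translate([1341, 284, 0]) stool();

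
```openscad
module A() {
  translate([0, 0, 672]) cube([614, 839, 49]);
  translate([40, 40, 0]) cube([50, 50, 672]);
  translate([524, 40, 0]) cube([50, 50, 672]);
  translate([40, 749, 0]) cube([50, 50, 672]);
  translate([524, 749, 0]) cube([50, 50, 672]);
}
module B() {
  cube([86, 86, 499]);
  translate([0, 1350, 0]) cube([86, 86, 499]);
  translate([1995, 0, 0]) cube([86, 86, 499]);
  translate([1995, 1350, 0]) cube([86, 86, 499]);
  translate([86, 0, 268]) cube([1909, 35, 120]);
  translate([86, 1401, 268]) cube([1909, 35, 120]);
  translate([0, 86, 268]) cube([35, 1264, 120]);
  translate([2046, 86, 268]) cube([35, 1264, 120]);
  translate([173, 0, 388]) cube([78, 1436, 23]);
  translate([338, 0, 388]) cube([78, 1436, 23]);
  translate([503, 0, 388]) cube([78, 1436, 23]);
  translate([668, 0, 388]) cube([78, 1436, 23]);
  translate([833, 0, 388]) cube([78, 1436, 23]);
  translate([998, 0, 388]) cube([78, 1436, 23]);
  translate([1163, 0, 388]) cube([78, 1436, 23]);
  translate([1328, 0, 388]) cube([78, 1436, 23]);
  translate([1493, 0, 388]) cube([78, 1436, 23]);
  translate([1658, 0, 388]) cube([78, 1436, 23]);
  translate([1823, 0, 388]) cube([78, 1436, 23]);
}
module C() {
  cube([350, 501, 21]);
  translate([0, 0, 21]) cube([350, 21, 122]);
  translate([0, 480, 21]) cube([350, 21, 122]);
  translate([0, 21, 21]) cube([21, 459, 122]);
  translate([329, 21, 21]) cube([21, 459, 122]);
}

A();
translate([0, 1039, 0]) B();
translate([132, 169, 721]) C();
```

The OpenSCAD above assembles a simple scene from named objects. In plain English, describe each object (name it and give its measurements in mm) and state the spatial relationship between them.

A is a table with a 614×839 mm rectangular top, 49 mm thick, top surface at z = 721 mm, supported by four 50×50 mm square legs, each inset 40 mm from the nearest pair of top edges, running from the floor.

B is a bed frame 2081 mm long (x) by 1436 mm wide (y). Four 86×86 mm corner posts, 499 mm tall, at the corners of the footprint. Four rails of 35 mm thickness and 120 mm height run between adjacent posts with their undersides at z = 268 mm, their outer faces flush with the outside of the frame (the two x-running rails run between the posts' inner faces; the two y-running rails run between the posts' inner faces). 11 slats, each 78 mm wide (x) and 23 mm thick, lie across the top of the two x-running rails, running the full 1436 mm width of the frame in y; the slats are evenly spaced along x between the inner faces of the end posts with equal gaps (rounded down to the nearest mm) at the −x end and between each pair — any rounding remainder accumulates at the +x end.

C is an open storage box with external size 350×501×143 mm and wall thickness 21 mm (the base is also 21 mm thick). The base covers the whole footprint; the four walls stand on the base, with the y-facing walls full-width and the x-facing walls fitting between their inner faces.

The bed frame is on the floor beside the table on its +y side. The open box is on top of the table, centred.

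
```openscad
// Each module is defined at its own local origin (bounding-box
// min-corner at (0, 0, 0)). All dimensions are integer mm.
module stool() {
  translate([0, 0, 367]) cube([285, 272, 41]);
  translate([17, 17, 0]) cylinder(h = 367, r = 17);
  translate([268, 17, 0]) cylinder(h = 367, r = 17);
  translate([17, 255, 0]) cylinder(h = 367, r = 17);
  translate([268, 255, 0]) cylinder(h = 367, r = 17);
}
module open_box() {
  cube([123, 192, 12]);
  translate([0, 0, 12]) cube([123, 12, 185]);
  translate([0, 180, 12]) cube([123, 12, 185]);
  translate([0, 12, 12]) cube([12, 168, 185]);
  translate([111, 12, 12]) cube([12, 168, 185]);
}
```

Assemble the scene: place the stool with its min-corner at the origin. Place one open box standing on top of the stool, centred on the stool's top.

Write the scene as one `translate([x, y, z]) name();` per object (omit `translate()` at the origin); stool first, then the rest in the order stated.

stool();
translate([81, 40, 408]) open_box();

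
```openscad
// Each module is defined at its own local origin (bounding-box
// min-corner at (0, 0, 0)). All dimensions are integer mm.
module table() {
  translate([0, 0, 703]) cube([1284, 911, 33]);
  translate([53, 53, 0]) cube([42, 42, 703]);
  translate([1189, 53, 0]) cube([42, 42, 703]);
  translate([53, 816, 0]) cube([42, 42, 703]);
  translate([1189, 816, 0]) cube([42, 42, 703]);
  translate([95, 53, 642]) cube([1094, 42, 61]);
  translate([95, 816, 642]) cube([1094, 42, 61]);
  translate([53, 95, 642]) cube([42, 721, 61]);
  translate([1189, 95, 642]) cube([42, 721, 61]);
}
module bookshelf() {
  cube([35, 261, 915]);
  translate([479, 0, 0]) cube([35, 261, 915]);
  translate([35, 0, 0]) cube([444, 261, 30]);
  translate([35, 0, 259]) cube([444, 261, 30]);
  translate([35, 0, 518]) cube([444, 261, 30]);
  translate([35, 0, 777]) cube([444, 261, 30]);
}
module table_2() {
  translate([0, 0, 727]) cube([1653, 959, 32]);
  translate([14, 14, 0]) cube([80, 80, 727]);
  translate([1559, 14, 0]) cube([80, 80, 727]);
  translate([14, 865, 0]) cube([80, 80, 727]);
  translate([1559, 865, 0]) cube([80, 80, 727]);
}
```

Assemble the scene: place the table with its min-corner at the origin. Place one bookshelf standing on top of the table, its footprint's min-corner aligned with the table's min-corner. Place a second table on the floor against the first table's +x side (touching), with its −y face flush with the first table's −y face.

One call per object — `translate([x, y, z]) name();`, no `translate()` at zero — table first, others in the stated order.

table();
translate([0, 0, 736]) bookshelf();
translate([1284, 0, 0]) table_2();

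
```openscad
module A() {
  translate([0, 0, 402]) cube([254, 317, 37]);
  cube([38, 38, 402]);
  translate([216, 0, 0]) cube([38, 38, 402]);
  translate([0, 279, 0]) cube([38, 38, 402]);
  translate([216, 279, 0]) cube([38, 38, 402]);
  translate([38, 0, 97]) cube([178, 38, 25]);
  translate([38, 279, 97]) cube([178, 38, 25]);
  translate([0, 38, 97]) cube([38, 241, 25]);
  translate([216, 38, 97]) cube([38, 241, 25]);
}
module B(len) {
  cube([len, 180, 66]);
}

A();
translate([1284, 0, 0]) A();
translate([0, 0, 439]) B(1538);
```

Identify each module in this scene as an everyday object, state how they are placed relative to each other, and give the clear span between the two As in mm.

A is a stool. B is a beam. A beam spans the tops of two stools. The clear span between the two stools is 1030 mm.

Second stool starts at x = 1284; first ends at x = 254; clear span = 1284 − 254 = 1030 mm.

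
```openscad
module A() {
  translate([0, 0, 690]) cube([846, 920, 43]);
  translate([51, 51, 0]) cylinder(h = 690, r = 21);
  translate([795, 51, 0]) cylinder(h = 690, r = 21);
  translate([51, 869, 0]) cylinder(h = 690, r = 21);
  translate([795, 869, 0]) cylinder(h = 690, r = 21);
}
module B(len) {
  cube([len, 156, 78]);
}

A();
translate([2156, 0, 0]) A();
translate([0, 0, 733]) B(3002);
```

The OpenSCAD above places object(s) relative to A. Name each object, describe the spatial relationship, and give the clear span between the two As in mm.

A is a table. B is a beam. A beam spans the tops of two tables. The clear span between the two tables is 1310 mm.

Second table starts at x = 2156; first ends at x = 846; clear span = 2156 − 846 = 1310 mm.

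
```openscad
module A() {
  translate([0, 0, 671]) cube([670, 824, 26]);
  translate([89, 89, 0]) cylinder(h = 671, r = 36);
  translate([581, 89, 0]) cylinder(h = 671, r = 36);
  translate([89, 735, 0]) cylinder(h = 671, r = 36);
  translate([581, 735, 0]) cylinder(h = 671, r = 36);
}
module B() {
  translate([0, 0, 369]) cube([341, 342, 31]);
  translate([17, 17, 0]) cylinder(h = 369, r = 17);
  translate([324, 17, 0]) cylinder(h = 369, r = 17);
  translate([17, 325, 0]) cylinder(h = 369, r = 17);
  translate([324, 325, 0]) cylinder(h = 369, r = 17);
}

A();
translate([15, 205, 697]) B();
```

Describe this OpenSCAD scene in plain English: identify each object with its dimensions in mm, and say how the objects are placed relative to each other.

A is a table with a 670×824 mm rectangular top, 26 mm thick, top surface at z = 697 mm, supported by four round legs of 72 mm diameter, each leg's bounding box inset 53 mm from the nearest pair of top edges, running from the floor.

B is a simple wooden stool: a rectangular seat 341 mm (x) by 342 mm (y), 31 mm thick, top face at z = 400 mm, on four round legs, each 34 mm in diameter. The legs rest on z = 0, each leg's axis is inset half a diameter from the nearest pair of seat edges (so the leg's bounding box is flush with the corner).

The stool is on top of the table.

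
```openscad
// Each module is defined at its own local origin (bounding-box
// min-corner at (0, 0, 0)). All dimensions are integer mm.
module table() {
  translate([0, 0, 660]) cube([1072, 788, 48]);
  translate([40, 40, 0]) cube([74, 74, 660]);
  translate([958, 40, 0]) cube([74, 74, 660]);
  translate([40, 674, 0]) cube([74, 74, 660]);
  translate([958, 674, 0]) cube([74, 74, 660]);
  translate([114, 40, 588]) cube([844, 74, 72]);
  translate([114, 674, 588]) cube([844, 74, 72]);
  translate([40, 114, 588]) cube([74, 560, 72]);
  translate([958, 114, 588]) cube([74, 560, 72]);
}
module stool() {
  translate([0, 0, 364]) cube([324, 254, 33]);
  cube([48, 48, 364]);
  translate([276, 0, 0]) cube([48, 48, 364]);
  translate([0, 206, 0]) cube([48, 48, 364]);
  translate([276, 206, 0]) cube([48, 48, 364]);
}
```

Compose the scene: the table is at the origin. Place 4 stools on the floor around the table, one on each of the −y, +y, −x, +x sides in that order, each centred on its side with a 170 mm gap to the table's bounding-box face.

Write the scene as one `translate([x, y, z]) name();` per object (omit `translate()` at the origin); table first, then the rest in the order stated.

table();
translate([374, -424, 0]) stool();
translate([374, 958, 0]) stool();
translate([-494, 267, 0]) stool();
translate([1242, 267, 0]) stool();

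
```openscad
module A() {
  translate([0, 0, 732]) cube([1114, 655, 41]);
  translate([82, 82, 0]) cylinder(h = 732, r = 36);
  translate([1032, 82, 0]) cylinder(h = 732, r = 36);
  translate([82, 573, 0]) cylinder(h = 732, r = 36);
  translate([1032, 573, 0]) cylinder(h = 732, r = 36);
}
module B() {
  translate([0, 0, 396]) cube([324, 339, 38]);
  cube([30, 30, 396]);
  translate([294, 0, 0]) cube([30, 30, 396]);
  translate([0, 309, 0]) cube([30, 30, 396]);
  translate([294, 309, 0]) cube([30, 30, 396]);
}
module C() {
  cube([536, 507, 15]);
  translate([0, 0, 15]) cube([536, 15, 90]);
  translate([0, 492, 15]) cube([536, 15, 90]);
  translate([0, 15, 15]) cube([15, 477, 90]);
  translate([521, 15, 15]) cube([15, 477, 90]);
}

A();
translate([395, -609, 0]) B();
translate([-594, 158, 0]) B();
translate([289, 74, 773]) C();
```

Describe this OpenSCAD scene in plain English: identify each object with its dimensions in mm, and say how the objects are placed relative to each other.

A is a table with a 1114×655 mm rectangular top, 41 mm thick, top surface at z = 773 mm, supported by four round legs of 72 mm diameter, each leg's bounding box inset 46 mm from the nearest pair of top edges, running from the floor.

B is a simple wooden stool: a rectangular seat 324 mm (x) by 339 mm (y), 38 mm thick, top face at z = 434 mm, on four square legs, each 30×30 mm in cross-section. The legs rest on z = 0, each flush with a corner of the seat.

C is an open-topped rectangular box: outside dimensions 536×507×105 mm, with a uniform wall and base thickness of 15 mm. The base is a full 536×507 slab on the floor; four walls sit on top of the base. The front and back walls (the −y and +y sides) span the full width; the two side walls fit between them.

Two stools sit around the table at the −y, −x sides. The open box is on top of the table, centred.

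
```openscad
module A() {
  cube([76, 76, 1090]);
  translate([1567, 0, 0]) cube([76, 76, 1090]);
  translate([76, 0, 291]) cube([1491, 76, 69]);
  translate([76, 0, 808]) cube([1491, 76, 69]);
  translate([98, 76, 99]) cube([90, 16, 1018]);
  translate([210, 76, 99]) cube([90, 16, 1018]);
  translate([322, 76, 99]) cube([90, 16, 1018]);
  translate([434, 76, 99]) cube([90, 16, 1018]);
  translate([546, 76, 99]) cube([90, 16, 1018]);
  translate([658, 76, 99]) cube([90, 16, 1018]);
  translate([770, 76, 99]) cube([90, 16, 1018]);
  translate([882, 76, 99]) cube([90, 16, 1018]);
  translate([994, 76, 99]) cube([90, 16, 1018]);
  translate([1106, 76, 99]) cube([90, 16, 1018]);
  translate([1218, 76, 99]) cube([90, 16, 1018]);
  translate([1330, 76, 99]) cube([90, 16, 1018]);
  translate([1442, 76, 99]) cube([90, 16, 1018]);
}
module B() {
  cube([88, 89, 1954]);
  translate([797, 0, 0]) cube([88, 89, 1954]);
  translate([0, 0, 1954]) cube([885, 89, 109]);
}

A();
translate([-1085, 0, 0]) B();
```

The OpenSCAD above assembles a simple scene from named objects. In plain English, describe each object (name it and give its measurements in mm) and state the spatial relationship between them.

A is a fence section. Two 76×76 mm posts, 1090 mm tall, stand on the floor with a clear span of 1491 mm between their inner faces. Two horizontal rails of 76×69 mm section span the gap between the posts with their undersides at z = 291 mm and z = 808 mm, flush with the posts' −y face. 13 pickets, each 90 mm wide, 16 mm thick and 1018 mm tall, are fixed to the +y face of the rails with their bottoms at z = 99 mm, evenly spaced across the span with equal gaps (rounded down to the nearest mm) at the −x end and between each pair — any rounding remainder accumulates at the +x end.

B is a door frame. The clear opening is 709 mm wide and 1954 mm high. Two 88 mm wide jambs, 89 mm deep, stand either side of the opening from the floor to the top of the opening. A 109 mm thick head sits across the top of both jambs, spanning the full outside width of the frame.

The door frame is on the floor beside the fence section on its −x side.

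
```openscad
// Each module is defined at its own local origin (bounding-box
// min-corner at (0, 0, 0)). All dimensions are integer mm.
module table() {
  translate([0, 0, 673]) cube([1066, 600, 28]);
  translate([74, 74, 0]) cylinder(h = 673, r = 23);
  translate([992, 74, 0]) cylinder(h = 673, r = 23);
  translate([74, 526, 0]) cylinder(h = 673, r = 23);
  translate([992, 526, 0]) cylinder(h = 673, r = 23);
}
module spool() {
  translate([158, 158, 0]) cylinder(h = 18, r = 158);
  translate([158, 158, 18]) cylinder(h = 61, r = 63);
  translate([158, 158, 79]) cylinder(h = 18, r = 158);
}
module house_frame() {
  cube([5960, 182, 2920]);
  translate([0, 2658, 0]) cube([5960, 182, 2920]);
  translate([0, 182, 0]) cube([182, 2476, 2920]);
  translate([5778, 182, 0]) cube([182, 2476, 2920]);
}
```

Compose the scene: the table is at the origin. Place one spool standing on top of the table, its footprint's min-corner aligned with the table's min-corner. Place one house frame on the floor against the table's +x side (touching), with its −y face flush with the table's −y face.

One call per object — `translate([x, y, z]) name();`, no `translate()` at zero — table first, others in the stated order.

table();
translate([0, 0, 701]) spool();
translate([1066, 0, 0]) house_frame();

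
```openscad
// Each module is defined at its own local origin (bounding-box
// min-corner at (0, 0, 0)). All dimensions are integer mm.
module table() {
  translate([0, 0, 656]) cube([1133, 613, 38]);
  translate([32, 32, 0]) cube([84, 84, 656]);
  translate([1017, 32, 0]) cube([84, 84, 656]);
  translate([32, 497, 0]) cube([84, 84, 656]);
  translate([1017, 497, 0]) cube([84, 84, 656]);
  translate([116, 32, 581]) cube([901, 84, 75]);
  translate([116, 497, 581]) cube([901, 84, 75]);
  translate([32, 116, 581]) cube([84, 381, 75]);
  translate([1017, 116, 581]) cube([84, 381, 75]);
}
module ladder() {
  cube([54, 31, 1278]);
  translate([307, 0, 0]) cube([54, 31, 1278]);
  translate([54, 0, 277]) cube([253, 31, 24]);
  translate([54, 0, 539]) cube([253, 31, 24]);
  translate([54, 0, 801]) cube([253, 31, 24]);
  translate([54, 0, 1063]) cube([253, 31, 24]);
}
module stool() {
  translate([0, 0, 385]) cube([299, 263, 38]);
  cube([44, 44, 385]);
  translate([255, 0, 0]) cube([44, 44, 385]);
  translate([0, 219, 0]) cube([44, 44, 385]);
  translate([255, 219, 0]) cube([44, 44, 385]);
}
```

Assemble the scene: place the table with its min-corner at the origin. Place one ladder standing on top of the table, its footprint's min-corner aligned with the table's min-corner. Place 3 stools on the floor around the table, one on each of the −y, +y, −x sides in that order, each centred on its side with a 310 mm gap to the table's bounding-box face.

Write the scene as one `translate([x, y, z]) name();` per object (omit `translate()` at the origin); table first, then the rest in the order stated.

table();
translate([0, 0, 694]) ladder();
translate([417, -573, 0]) stool();
translate([417, 923, 0]) stool();
translate([-609, 175, 0]) stool();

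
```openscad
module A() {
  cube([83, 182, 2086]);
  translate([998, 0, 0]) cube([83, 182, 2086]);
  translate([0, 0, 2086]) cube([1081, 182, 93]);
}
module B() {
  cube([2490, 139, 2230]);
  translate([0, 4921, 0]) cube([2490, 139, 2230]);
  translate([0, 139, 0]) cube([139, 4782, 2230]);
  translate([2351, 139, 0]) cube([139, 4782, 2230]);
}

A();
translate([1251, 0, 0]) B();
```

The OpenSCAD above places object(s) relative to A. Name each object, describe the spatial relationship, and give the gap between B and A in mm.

The house frame's nearest face is 170 mm from the door frame's +x face.

A is a door frame. B is a house frame. The house frame is on the floor beside the door frame on its +x side. The gap between the house frame and the door frame is 170 mm.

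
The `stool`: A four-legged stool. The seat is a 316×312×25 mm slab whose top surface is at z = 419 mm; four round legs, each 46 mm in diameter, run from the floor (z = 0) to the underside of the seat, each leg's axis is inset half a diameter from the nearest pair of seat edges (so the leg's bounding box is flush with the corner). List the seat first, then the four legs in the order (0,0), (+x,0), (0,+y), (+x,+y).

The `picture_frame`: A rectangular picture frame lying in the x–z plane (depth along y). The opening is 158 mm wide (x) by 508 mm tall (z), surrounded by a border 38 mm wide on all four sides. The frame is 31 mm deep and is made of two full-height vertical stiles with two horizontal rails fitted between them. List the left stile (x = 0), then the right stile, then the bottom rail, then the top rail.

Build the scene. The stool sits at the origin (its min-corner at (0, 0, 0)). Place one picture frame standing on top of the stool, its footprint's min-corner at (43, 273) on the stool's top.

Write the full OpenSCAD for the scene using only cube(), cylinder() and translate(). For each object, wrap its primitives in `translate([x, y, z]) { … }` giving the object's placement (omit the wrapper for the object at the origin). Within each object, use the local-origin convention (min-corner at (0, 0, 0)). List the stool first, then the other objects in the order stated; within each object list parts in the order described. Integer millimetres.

translate([0, 0, 394]) cube([316, 312, 25]);
translate([23, 23, 0]) cylinder(h = 394, r = 23);
translate([293, 23, 0]) cylinder(h = 394, r = 23);
translate([23, 289, 0]) cylinder(h = 394, r = 23);
translate([293, 289, 0]) cylinder(h = 394, r = 23);
translate([43, 273, 419]) {
  cube([38, 31, 584]);
  translate([196, 0, 0]) cube([38, 31, 584]);
  translate([38, 0, 0]) cube([158, 31, 38]);
  translate([38, 0, 546]) cube([158, 31, 38]);
}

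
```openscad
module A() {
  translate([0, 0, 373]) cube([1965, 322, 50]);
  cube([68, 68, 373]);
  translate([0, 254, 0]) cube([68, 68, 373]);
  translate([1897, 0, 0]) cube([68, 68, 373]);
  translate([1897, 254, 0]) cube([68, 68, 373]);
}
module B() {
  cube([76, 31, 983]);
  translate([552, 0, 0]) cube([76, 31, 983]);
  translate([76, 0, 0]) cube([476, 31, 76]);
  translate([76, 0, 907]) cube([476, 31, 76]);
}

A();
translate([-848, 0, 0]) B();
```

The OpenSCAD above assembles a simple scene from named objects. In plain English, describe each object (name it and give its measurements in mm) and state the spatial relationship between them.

A is a bench: a 1965×322 mm seat slab, 50 mm thick, top at z = 423 mm, on four 68×68 mm square legs flush with the seat corners and standing on z = 0.

B is a picture frame with a 476×831 mm rectangular opening (x by z) and a uniform 76 mm border on every side. Frame depth is 31 mm along y. It is built from two vertical stiles running the full outside height and two horizontal rails spanning the gap between the stiles.

The picture frame is on the floor beside the bench on its −x side.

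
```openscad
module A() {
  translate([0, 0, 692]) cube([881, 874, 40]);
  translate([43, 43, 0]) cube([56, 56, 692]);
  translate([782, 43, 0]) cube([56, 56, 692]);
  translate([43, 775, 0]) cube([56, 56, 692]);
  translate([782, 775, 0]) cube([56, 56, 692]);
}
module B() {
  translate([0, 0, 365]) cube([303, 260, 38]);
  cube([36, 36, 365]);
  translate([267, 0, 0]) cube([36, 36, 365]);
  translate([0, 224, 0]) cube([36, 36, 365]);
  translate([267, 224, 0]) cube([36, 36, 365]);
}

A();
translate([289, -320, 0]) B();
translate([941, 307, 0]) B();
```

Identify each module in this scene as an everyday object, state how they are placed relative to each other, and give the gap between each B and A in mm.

A is a table. B is a stool. Two stools sit around the table at the −y, +x sides. The gap between each stool and the table is 60 mm.

Each stool's nearest face is 60 mm from the table's bounding box.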